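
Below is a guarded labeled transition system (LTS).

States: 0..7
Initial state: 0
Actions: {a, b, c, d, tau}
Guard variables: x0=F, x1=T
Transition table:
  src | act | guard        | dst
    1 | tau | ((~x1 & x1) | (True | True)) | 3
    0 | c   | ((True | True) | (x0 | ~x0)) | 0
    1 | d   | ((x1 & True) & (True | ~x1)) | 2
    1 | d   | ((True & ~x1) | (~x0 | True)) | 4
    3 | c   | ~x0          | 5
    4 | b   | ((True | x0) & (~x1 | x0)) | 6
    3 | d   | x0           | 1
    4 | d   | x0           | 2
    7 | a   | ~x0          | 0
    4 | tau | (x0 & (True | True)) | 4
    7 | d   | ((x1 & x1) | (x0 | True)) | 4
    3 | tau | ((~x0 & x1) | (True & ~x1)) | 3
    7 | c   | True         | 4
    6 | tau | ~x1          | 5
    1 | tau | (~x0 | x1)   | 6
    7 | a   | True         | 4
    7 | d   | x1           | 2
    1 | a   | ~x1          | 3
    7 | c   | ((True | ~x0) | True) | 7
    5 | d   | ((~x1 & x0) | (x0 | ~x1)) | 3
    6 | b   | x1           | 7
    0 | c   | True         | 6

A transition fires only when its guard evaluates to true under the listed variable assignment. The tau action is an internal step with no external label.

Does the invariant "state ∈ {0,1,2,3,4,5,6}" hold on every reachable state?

Answer: INVARIANT VIOLATED at state 7

Working:
Safe = {0,1,2,3,4,5,6}
R = {0,2,4,6,7}
  0: ok
  2: ok
  4: ok
  6: ok
  7: outside
counterexample path to 7: c·b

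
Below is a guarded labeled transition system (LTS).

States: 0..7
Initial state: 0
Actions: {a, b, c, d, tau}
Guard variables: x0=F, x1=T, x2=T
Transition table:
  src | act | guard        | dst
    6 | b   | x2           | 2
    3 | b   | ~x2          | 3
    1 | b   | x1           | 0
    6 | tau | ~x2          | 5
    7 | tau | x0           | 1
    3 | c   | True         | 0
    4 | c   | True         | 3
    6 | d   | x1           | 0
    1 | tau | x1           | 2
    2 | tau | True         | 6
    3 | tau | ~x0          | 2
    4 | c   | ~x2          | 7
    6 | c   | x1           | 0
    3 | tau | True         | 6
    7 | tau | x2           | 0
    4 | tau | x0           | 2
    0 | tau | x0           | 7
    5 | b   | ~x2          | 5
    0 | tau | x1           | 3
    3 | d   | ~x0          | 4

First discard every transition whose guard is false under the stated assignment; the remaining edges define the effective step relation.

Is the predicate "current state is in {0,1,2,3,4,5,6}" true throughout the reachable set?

Inv-set: {0,1,2,3,4,5,6}
Reachable = {0,2,3,4,6}
  0: ok
  2: ok
  3: ok
  4: ok
  6: ok

Answer: INVARIANT HOLDS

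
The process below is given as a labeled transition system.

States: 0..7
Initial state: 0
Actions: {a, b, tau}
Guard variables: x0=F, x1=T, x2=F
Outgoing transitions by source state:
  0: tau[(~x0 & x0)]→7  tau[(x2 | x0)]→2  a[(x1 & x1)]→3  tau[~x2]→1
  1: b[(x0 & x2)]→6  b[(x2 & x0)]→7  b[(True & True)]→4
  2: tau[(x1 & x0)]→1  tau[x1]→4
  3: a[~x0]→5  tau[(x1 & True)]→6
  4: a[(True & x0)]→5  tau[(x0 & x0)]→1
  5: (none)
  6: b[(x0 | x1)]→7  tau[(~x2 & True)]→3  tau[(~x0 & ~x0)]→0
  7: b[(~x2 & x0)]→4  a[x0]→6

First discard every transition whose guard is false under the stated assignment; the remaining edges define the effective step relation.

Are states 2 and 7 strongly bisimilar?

Bisimulation quotient by refinement:
  round 0: {{0,1,2,3,4,5,6,7}}
  round 1: {{0,3},{1},{2},{4,5,7},{6}}
  round 2: {{0},{1},{2},{3},{4,5,7},{6}}
stable after 3 split(s): 6 block(s)
2∈{2}, 7∈{4,5,7}

Answer: NOT BISIMILAR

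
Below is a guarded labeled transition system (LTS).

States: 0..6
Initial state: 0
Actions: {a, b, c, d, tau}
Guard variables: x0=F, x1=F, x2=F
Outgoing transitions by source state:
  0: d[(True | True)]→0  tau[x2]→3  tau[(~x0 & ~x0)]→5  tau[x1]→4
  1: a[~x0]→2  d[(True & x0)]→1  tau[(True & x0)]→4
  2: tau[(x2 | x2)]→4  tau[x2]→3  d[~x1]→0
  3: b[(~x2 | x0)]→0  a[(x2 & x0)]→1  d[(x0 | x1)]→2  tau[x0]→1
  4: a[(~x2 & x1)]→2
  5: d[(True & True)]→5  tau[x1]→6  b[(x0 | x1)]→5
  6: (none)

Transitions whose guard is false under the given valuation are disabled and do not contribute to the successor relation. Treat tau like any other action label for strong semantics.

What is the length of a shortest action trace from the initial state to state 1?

Answer: UNREACHABLE

Working:
Breadth-first toward 1:
  depth 0: {0}
  depth 1: {5}
1 never appears.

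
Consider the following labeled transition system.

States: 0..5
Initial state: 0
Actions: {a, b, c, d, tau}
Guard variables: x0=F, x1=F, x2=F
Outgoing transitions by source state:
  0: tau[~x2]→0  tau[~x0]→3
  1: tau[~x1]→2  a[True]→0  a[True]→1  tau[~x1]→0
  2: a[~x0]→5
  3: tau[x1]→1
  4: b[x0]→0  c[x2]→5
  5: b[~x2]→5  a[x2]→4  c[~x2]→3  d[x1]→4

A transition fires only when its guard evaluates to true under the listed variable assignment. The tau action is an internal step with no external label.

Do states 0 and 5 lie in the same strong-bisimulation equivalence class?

Refine partition for ~:
  P[0] = {{0,1,2,3,4,5}}
  P[1] = {{0},{1},{2},{3,4},{5}}
5 equivalence class(es) (converged in 2)
[0]={0}  [5]={5}

Answer: NOT BISIMILAR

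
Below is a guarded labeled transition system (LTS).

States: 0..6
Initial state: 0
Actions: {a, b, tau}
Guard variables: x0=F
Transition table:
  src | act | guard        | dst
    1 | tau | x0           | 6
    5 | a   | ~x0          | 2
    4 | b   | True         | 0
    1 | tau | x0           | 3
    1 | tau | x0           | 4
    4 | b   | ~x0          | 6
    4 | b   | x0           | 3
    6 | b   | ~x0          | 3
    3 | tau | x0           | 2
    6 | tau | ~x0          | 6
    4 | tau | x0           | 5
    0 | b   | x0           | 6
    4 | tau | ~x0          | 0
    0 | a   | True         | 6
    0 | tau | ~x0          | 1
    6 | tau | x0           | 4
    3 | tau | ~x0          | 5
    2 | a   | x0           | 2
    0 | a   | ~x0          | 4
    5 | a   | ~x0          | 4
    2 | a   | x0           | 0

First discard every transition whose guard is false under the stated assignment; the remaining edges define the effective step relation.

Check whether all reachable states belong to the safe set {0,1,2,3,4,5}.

Answer: INVARIANT VIOLATED at state 6

Working:
Inv-set: {0,1,2,3,4,5}
Reachable = {0,1,2,3,4,5,6}
  0: safe
  1: safe
  2: safe
  3: safe
  4: safe
  5: safe
  6: VIOLATES
counterexample path to 6: a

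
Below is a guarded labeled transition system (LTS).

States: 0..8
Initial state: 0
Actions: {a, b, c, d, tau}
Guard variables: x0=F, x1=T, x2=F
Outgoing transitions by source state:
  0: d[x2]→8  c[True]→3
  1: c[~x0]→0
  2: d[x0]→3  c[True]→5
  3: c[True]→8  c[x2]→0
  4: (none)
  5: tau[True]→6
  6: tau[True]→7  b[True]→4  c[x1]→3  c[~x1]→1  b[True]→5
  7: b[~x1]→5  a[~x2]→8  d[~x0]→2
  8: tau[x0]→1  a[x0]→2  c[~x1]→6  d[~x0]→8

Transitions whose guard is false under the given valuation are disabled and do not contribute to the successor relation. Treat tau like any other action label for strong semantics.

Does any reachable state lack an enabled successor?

R = {0,3,8}
  0: c→3  [deg 1]
  3: c→8  [deg 1]
  8: d→8  [deg 1]

Answer: DEADLOCK-FREE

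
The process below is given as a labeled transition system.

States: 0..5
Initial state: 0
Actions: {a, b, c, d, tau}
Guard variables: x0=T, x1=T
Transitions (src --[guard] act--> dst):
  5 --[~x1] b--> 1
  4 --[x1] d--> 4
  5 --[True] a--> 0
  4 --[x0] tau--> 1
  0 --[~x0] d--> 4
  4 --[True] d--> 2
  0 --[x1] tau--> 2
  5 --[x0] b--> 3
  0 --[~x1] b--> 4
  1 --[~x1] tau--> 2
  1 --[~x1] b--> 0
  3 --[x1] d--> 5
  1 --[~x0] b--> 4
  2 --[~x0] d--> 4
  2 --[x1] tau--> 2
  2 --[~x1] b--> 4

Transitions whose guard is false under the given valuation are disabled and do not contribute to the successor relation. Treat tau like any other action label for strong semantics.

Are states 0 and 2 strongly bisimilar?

Answer: BISIMILAR

Working:
Refine partition for ~:
  round 0: {{0,1,2,3,4,5}}
  round 1: {{0,2},{1},{3},{4},{5}}
5 equivalence class(es) (converged in 2)
[0]={0,2}  [2]={0,2}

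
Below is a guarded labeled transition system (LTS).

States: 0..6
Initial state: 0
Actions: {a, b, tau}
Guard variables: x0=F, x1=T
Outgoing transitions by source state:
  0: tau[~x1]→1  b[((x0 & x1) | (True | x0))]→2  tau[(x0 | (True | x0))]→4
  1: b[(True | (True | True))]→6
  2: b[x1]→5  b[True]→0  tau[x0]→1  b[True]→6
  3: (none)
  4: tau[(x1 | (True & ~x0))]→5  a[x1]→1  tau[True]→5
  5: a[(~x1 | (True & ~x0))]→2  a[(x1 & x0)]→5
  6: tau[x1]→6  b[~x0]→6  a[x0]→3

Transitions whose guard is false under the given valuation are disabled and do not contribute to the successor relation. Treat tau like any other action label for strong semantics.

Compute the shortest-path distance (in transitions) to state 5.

Answer: 2

Working:
BFS to 5:
  L0 = {0}
  L1 = {2,4}
  L2 = {1,5,6}
5 enters at depth 2; path b·b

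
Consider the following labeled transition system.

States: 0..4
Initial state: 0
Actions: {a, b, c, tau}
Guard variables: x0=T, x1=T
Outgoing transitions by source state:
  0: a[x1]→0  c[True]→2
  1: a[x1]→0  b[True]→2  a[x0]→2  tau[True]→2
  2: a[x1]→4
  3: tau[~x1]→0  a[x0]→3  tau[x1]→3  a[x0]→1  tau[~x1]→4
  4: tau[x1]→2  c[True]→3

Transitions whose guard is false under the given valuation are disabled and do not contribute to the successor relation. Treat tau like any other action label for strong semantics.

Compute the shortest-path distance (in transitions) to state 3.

Layered search for 3:
  Layer 0: {0}
  Layer 1: {2}
  Layer 2: {4}
  Layer 3: {3}
depth(3)=3, e.g. c·a·c

Answer: 3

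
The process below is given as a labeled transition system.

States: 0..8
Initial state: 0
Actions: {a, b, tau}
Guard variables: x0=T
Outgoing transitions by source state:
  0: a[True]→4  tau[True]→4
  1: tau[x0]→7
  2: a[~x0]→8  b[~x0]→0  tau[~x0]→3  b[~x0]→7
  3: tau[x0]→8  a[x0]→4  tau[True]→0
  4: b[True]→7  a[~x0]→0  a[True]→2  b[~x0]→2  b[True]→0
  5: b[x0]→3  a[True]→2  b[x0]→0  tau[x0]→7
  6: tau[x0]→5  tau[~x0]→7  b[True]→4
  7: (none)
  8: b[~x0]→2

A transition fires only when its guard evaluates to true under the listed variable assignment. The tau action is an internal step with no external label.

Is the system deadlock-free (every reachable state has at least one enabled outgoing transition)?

Answer: DEADLOCK at state 2

Working:
Reach set: {0,2,4,7}
  0: a→4  tau→4  [2 out]
  2: ∅  [deadlock]
  4: a→2  b→0  b→7  [3 out]
  7: ∅  [deadlock]
Path to 2: a·a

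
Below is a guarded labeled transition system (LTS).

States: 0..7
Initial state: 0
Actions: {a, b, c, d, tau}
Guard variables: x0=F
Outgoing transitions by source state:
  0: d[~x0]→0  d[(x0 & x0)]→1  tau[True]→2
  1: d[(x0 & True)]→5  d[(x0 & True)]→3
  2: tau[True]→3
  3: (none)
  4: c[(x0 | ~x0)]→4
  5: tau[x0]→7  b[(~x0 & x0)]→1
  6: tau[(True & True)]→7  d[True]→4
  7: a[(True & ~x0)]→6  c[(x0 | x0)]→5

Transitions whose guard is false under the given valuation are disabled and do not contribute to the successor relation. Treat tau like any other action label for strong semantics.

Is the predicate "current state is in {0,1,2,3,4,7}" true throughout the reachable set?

Allowed set {0,1,2,3,4,7}
Reach set: {0,2,3}
  0: ok
  2: ok
  3: ok

Answer: INVARIANT HOLDS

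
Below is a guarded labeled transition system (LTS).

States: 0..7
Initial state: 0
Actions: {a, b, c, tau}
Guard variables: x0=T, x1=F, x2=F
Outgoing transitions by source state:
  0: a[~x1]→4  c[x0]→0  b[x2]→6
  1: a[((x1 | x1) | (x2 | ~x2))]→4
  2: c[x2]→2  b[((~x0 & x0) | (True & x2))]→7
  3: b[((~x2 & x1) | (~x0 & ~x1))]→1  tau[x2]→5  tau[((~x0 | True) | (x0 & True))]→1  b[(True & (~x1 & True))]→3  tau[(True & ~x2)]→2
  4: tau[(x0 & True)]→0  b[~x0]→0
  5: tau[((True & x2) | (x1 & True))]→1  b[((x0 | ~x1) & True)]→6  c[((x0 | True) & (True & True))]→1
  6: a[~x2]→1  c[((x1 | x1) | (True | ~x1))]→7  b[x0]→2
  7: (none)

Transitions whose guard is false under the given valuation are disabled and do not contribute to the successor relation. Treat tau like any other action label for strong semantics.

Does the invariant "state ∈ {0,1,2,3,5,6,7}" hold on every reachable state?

Safe = {0,1,2,3,5,6,7}
R = {0,4}
  0: safe
  4: VIOLATES
witness against invariant: a → 4

Answer: INVARIANT VIOLATED at state 4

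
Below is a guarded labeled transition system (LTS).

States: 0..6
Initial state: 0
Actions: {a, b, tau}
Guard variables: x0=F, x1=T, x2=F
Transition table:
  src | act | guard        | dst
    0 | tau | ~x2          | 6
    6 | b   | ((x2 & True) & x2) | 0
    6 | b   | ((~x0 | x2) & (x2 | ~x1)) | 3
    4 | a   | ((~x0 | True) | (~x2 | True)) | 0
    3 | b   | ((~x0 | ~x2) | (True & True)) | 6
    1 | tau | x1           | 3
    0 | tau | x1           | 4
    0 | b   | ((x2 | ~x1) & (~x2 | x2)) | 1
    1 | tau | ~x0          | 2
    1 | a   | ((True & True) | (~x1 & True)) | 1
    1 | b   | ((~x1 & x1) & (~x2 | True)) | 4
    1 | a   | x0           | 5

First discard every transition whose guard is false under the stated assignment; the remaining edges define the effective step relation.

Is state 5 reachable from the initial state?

Answer: UNREACHABLE

Trace:
After dropping false guards: 7 live edges.
L0 = {0}
L1 = {4,6}  now seen {0,4,6}
Reach set: {0,4,6}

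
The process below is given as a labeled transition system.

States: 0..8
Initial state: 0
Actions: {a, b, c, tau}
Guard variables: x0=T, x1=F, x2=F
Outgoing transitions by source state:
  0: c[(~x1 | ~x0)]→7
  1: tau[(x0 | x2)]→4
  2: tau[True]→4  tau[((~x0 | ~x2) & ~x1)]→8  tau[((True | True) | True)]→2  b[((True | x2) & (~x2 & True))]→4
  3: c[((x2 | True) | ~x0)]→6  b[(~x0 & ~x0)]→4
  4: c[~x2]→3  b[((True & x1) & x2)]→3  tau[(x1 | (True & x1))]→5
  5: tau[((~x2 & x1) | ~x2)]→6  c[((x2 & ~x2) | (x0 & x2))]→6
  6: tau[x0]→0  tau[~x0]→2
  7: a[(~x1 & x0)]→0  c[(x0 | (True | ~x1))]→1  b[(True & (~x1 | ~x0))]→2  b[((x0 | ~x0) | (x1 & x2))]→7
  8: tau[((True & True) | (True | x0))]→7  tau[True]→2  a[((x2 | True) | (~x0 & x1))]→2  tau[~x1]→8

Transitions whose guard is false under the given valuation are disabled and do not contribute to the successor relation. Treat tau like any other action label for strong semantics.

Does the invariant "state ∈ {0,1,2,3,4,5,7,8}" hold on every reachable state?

Allowed set {0,1,2,3,4,5,7,8}
R = {0,1,2,3,4,6,7,8}
  0: ok
  1: ok
  2: ok
  3: ok
  4: ok
  6: ✗ unsafe
  7: ok
  8: ok
reach 6 via c·c·tau·c·c — violates

Answer: INVARIANT VIOLATED at state 6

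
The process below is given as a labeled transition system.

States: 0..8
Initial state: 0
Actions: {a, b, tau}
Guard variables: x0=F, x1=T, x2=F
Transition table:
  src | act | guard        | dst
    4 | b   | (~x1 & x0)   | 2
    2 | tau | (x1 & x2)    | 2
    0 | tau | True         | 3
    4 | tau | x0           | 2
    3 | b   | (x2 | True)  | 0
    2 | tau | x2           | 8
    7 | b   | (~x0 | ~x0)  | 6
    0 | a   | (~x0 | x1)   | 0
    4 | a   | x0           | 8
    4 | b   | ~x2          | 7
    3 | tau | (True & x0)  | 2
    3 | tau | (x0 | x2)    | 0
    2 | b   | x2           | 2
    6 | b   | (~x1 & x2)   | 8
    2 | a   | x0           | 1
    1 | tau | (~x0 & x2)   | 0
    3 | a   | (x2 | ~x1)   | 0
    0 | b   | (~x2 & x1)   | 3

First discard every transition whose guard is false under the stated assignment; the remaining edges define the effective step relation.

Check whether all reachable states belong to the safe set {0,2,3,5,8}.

Allowed set {0,2,3,5,8}
Reach set: {0,3}
  0: ✓
  3: ✓

Answer: INVARIANT HOLDS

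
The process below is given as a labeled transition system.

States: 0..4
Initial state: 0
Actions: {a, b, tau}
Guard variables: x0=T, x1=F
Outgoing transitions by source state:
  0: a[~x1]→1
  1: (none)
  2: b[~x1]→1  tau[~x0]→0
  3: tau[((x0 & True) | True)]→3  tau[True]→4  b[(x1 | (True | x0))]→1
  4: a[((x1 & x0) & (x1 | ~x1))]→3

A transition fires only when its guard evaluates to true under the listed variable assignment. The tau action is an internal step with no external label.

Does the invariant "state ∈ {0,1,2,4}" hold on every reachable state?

Answer: INVARIANT HOLDS

Trace:
Safe = {0,1,2,4}
Reachable = {0,1}
  0: ok
  1: ok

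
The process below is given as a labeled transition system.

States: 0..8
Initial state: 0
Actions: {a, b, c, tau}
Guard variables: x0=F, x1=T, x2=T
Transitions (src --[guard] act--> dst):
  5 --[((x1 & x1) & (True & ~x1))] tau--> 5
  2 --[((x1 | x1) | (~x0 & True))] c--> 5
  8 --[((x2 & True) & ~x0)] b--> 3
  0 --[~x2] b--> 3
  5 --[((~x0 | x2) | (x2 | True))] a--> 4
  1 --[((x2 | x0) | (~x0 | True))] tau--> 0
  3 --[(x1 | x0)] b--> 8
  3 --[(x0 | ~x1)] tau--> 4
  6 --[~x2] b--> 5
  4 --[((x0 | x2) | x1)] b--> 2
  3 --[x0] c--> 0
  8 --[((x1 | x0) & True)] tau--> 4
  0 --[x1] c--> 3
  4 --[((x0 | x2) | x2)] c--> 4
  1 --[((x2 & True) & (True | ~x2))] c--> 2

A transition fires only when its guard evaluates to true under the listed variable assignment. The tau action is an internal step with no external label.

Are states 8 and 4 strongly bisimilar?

Bisimulation quotient by refinement:
  round 0: {{0,1,2,3,4,5,6,7,8}}
  round 1: {{0,2},{1},{3},{4},{5},{6,7},{8}}
  round 2: {{0},{1},{2},{3},{4},{5},{6,7},{8}}
Fixed point at round 3; 8 class(es).
8∈{8}, 4∈{4}

Answer: NOT BISIMILAR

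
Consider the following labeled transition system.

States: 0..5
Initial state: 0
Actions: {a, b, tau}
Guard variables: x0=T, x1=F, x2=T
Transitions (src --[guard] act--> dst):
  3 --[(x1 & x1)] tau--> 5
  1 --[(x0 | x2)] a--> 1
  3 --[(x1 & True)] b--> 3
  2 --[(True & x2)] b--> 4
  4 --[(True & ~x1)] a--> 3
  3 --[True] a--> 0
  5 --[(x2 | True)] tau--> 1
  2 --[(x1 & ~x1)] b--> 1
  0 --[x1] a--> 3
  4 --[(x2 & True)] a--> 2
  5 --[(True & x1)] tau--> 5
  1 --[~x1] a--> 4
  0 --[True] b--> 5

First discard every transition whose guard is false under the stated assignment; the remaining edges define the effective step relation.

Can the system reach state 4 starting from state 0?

Answer: REACHABLE

Working:
8 transition(s) survive guard evaluation.
Layer 0: {0}
Layer 1: {5}  cumulative {0,5}
Layer 2: {1}  cumulative {0,1,5}
Layer 3: {4}  cumulative {0,1,4,5}
Layer 4: {2,3}  cumulative {0,1,2,3,4,5}
Reachable = {0,1,2,3,4,5}
witness 4: b·tau·a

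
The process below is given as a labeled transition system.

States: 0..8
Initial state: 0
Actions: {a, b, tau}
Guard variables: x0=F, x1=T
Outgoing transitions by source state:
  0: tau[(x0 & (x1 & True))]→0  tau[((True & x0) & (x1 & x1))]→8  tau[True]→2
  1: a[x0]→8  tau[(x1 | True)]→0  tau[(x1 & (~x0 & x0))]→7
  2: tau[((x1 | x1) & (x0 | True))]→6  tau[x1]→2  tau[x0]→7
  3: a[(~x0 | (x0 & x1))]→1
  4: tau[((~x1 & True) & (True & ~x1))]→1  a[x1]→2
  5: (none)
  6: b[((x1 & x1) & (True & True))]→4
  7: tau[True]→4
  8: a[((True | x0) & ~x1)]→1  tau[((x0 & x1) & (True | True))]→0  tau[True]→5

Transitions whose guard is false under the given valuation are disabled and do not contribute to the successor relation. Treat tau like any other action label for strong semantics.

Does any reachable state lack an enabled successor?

Answer: DEADLOCK-FREE

Trace:
R = {0,2,4,6}
  0: tau→2  [1 out]
  2: tau→2  tau→6  [2 out]
  4: a→2  [1 out]
  6: b→4  [1 out]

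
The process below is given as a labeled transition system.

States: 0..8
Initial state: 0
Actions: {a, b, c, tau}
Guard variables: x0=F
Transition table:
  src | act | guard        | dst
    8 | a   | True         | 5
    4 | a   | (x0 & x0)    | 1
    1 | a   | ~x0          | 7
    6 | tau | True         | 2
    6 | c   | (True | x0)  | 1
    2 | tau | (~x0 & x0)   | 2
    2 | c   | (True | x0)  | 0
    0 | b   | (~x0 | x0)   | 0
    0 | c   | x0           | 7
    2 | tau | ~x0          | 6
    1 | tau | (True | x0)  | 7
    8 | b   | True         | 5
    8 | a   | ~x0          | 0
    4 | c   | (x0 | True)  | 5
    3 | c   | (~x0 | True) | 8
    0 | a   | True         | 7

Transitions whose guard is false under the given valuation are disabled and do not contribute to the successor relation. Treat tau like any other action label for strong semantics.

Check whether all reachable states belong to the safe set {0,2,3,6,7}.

Answer: INVARIANT HOLDS

Analysis:
Safe = {0,2,3,6,7}
Reachable = {0,7}
  0: safe
  7: safe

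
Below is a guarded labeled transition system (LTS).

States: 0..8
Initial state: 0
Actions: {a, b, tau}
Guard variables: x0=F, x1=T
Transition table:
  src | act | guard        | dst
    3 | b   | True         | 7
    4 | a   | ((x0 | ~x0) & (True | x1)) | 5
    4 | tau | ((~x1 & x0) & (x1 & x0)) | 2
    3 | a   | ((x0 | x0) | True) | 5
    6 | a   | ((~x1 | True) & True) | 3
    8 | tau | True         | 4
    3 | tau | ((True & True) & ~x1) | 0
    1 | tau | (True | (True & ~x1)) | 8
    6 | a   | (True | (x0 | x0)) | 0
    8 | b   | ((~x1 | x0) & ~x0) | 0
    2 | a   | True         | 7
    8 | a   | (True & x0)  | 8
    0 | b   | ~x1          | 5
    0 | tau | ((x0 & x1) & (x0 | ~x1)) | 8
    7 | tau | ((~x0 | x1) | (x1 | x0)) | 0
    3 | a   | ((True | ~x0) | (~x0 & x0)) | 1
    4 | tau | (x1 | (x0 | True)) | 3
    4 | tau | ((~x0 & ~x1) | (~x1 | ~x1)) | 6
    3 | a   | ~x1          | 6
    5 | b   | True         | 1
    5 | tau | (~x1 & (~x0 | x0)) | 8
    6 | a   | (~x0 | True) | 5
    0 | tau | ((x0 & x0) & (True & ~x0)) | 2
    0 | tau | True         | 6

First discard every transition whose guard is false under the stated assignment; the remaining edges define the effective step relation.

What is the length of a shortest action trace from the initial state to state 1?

BFS to 1:
  Layer 0: {0}
  Layer 1: {6}
  Layer 2: {3,5}
  Layer 3: {1,7}
1 enters at depth 3; path tau·a·a

Answer: 3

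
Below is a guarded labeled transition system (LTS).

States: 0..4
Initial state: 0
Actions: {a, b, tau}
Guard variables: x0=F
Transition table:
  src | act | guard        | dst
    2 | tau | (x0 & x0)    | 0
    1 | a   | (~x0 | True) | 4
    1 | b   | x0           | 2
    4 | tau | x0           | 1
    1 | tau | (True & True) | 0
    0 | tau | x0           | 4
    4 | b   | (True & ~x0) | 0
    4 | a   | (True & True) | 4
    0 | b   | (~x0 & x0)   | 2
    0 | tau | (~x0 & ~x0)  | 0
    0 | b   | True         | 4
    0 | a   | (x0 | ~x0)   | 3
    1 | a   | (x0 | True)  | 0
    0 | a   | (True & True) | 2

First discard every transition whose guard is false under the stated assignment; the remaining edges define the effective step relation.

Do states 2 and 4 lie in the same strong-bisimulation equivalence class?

Compute ~ classes (split until stable):
  P[0] = {{0,1,2,3,4}}
  P[1] = {{0},{1},{2,3},{4}}
Fixed point at round 2; 4 class(es).
class of 2: {2,3}; class of 4: {4}

Answer: NOT BISIMILAR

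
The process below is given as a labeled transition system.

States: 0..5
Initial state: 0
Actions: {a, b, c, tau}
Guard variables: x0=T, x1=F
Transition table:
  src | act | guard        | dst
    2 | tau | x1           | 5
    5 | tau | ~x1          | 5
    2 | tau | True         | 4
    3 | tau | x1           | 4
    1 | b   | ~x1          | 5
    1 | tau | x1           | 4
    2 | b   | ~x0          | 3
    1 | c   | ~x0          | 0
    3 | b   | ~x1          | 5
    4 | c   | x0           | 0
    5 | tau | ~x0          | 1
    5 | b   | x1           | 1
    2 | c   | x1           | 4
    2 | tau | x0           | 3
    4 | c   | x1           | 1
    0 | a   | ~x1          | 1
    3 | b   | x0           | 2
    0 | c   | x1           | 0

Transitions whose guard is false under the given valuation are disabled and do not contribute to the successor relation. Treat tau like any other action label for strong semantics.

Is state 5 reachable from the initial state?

Answer: REACHABLE

Trace:
8 transition(s) survive guard evaluation.
L0 = {0}
L1 = {1}  total {0,1}
L2 = {5}  total {0,1,5}
R = {0,1,5}
Path to 5: a·b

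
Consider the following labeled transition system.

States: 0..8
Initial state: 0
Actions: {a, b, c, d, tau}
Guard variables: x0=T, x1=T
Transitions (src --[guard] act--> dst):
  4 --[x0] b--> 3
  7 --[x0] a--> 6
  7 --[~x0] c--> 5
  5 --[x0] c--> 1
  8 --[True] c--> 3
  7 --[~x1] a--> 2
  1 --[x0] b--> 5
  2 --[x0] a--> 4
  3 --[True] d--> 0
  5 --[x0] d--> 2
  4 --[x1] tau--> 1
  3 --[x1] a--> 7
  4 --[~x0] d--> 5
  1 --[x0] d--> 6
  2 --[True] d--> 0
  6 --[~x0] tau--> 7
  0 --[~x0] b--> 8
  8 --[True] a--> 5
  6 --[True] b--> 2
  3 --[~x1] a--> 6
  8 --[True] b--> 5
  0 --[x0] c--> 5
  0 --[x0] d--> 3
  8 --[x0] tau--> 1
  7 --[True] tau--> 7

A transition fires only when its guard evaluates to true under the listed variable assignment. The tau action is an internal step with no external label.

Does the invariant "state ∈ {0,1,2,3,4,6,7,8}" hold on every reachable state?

Safe = {0,1,2,3,4,6,7,8}
R = {0,1,2,3,4,5,6,7}
  0: ok
  1: ok
  2: ok
  3: ok
  4: ok
  5: ✗ unsafe
  6: ok
  7: ok
reach 5 via c — violates

Answer: INVARIANT VIOLATED at state 5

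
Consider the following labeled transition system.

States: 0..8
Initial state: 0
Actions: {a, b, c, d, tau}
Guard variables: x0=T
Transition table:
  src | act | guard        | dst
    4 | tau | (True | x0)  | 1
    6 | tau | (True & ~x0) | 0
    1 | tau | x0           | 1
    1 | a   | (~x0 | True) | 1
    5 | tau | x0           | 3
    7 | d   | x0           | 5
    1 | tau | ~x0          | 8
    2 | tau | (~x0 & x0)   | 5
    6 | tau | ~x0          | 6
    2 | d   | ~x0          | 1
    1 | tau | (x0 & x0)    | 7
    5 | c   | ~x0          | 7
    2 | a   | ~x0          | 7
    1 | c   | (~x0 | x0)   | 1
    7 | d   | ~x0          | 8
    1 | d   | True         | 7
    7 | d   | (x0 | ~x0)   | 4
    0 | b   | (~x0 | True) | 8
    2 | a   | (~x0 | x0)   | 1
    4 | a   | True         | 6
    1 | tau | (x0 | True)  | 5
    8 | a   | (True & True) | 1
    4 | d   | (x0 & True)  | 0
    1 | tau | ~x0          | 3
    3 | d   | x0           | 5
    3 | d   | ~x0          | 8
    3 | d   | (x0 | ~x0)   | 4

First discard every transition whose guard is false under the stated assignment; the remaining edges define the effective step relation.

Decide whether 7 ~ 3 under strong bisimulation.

Bisimulation quotient by refinement:
  P[0] = {{0,1,2,3,4,5,6,7,8}}
  P[1] = {{0},{1},{2,8},{3,7},{4},{5},{6}}
Fixed point at round 2; 7 class(es).
[7]={3,7}  [3]={3,7}

Answer: BISIMILAR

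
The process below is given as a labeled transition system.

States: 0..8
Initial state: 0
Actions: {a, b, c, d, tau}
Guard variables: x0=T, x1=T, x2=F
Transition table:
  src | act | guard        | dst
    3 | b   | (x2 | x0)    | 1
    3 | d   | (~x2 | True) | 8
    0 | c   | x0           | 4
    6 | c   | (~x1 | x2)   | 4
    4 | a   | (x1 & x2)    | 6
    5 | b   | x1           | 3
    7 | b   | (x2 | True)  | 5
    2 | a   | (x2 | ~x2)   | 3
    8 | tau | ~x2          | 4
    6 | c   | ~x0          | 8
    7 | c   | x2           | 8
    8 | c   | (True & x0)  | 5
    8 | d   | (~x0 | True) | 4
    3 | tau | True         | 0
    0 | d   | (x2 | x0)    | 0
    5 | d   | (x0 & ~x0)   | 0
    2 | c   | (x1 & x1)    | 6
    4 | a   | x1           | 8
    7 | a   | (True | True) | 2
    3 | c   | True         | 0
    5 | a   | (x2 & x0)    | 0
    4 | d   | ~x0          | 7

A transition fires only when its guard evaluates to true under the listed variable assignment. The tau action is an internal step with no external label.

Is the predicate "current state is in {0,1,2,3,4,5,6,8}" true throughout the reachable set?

Inv-set: {0,1,2,3,4,5,6,8}
Reach set: {0,1,3,4,5,8}
  0: ok
  1: ok
  3: ok
  4: ok
  5: ok
  8: ok

Answer: INVARIANT HOLDS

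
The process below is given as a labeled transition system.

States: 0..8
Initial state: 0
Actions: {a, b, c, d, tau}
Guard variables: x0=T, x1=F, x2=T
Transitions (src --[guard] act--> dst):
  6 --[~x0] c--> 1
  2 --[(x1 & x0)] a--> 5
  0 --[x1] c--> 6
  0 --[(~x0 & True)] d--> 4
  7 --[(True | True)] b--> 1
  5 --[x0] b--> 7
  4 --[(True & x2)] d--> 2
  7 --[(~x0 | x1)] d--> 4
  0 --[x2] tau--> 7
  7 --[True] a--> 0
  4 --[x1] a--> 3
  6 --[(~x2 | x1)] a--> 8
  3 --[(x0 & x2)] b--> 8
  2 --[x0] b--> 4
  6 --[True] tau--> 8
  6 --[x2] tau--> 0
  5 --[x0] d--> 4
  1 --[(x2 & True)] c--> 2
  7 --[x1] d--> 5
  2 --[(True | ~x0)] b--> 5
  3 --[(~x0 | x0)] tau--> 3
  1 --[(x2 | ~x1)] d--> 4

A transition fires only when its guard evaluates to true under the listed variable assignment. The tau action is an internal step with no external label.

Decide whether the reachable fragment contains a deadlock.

Answer: DEADLOCK-FREE

Trace:
Reachable = {0,1,2,4,5,7}
  0: tau→7  [deg 1]
  1: c→2  d→4  [deg 2]
  2: b→4  b→5  [deg 2]
  4: d→2  [deg 1]
  5: b→7  d→4  [deg 2]
  7: a→0  b→1  [deg 2]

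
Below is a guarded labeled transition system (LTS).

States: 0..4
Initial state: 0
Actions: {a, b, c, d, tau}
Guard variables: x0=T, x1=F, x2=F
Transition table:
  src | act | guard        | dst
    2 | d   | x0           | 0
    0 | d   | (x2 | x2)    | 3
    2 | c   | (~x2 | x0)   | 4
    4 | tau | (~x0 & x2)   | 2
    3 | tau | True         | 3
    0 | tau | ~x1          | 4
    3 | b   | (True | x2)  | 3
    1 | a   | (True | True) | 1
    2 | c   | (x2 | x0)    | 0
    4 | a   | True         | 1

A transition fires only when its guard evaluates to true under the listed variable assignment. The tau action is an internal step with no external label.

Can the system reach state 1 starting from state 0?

Answer: REACHABLE

Working:
After dropping false guards: 8 live edges.
Layer 0: {0}
Layer 1: {4}  now seen {0,4}
Layer 2: {1}  now seen {0,1,4}
Reach set: {0,1,4}
witness 1: tau·a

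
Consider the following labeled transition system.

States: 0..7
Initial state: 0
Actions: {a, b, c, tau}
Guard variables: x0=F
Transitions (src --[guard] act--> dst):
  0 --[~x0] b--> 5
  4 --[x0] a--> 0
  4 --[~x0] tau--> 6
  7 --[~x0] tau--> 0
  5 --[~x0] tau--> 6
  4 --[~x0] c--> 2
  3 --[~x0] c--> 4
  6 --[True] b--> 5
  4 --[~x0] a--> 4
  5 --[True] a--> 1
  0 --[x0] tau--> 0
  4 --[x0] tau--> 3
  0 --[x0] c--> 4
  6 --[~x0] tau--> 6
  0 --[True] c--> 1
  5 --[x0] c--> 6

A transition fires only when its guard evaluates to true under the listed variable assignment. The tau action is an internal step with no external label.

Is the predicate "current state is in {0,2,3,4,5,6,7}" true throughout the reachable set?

Answer: INVARIANT VIOLATED at state 1

Working:
Allowed set {0,2,3,4,5,6,7}
Reach set: {0,1,5,6}
  0: ✓
  1: VIOLATES
  5: ✓
  6: ✓
witness against invariant: c → 1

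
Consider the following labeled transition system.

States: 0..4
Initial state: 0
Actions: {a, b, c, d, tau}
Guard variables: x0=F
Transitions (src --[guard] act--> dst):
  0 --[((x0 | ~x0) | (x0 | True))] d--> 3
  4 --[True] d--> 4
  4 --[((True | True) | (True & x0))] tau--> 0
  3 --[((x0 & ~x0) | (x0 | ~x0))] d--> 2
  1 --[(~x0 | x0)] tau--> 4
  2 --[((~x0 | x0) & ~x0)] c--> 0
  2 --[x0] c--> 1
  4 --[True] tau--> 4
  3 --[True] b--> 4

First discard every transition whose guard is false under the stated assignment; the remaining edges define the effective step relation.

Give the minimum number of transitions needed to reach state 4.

Answer: 2

Trace:
Layered search for 4:
  depth 0: {0}
  depth 1: {3}
  depth 2: {2,4}
4 enters at depth 2; path d·b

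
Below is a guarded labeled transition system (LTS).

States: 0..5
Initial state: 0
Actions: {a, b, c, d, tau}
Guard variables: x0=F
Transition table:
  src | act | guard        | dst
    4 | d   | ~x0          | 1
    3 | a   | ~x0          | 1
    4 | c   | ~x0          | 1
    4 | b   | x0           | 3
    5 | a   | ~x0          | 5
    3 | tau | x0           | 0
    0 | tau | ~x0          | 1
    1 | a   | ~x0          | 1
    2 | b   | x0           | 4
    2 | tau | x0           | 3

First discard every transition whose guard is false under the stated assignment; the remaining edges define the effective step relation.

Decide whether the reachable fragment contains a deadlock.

R = {0,1}
  0: tau→1  [1 exit(s)]
  1: a→1  [1 exit(s)]

Answer: DEADLOCK-FREE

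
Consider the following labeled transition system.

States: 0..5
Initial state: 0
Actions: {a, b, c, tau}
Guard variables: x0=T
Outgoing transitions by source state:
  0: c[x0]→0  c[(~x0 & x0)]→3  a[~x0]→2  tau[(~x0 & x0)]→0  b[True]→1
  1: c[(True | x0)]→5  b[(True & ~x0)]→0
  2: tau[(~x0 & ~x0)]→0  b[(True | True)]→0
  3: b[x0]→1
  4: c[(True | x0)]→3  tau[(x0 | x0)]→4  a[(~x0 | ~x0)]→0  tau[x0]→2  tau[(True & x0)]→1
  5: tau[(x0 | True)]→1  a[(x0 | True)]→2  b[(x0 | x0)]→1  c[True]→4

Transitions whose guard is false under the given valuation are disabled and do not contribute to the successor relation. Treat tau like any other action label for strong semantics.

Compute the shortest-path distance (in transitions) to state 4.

Answer: 3

Analysis:
Layered search for 4:
  depth 0: {0}
  depth 1: {1}
  depth 2: {5}
  depth 3: {2,4}
first hit 4 at d=3 via b·c·c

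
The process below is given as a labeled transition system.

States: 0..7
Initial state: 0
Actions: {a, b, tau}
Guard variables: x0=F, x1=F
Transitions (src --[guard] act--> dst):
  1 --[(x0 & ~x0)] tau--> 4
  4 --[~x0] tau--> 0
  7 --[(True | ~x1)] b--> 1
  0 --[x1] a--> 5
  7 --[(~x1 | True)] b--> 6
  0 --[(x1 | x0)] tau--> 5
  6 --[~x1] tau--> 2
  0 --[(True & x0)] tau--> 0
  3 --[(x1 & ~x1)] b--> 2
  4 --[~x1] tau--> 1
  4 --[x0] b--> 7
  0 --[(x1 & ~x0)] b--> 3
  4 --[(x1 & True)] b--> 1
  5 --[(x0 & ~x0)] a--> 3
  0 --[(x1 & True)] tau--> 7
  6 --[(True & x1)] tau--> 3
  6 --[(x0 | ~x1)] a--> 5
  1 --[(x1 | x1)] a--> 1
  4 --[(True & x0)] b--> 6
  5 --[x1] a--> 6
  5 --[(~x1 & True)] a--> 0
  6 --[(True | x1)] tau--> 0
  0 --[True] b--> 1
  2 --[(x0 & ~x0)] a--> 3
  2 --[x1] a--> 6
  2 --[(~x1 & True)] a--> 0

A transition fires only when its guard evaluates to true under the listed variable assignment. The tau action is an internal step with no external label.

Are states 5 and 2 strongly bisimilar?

Answer: BISIMILAR

Working:
Compute ~ classes (split until stable):
  P[0] = {{0,1,2,3,4,5,6,7}}
  P[1] = {{0,7},{1,3},{2,5},{4},{6}}
  P[2] = {{0},{1,3},{2,5},{4},{6},{7}}
6 equivalence class(es) (converged in 3)
5∈{2,5}, 2∈{2,5}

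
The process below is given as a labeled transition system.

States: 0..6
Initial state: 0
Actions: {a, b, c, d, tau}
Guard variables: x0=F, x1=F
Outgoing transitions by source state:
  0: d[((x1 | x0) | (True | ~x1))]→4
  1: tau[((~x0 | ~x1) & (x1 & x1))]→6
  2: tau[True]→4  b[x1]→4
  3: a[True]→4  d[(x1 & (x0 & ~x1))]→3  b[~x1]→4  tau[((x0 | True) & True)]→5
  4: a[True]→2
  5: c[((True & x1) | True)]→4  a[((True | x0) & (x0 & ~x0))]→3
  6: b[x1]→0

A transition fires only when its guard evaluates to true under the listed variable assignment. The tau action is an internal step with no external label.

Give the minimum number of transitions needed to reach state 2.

Breadth-first toward 2:
  depth 0: {0}
  depth 1: {4}
  depth 2: {2}
2 enters at depth 2; path d·a

Answer: 2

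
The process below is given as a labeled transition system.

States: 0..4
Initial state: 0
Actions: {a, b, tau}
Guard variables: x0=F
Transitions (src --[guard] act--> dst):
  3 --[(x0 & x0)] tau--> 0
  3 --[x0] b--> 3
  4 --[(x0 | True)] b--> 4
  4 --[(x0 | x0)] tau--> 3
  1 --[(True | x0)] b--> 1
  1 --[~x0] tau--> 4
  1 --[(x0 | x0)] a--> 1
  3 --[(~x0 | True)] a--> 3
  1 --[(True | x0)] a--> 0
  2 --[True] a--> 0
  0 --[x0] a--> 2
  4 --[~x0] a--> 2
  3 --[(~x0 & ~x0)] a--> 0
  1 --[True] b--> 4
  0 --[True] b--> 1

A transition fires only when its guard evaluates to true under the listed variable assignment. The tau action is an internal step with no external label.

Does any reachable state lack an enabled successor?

Answer: DEADLOCK-FREE

Analysis:
R = {0,1,2,4}
  0: b→1  [1 out]
  1: a→0  b→1  b→4  tau→4  [4 out]
  2: a→0  [1 out]
  4: a→2  b→4  [2 out]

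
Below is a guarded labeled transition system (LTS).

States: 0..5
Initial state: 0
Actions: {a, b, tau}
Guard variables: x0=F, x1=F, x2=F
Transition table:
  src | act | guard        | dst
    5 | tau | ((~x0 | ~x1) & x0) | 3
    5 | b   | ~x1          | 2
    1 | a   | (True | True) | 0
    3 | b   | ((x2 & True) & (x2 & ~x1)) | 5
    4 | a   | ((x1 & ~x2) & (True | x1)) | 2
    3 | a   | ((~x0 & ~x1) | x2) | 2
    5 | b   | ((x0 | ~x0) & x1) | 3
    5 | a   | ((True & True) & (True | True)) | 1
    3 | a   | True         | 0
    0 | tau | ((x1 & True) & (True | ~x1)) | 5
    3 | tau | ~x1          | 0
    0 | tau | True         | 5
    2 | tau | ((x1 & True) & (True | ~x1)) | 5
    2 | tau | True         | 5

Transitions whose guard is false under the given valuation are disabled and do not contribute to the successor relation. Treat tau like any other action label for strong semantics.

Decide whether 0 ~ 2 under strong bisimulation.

Bisimulation quotient by refinement:
  π0 = {{0,1,2,3,4,5}}
  π1 = {{0,2},{1},{3},{4},{5}}
5 equivalence class(es) (converged in 2)
0∈{0,2}, 2∈{0,2}

Answer: BISIMILAR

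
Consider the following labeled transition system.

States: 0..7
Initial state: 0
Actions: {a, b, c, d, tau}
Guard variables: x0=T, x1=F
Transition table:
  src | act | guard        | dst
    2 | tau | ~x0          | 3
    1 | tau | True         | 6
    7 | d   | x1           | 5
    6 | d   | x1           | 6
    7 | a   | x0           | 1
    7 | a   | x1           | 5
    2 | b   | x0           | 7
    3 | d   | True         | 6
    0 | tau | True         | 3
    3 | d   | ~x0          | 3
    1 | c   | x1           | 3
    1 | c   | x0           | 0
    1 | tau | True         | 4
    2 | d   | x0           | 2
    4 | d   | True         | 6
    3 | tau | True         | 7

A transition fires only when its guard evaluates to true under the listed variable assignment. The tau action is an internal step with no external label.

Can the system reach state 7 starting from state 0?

Guard filter leaves 10 enabled edge(s).
L0 = {0}
L1 = {3}  now seen {0,3}
L2 = {6,7}  now seen {0,3,6,7}
L3 = {1}  now seen {0,1,3,6,7}
L4 = {4}  now seen {0,1,3,4,6,7}
R = {0,1,3,4,6,7}
trace reaching 7: tau·tau

Answer: REACHABLE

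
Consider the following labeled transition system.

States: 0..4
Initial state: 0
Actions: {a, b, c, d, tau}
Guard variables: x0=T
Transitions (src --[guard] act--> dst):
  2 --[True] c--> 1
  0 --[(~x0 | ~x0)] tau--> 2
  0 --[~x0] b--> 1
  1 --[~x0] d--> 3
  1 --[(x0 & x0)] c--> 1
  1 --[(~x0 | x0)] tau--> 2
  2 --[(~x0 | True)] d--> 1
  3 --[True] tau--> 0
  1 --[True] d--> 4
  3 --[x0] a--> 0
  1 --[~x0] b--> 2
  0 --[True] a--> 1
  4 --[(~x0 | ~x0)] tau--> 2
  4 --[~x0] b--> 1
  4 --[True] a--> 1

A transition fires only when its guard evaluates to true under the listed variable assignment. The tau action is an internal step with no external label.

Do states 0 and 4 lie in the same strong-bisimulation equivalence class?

Refine partition for ~:
  P[0] = {{0,1,2,3,4}}
  P[1] = {{0,4},{1},{2},{3}}
stable after 2 split(s): 4 block(s)
[0]={0,4}  [4]={0,4}

Answer: BISIMILAR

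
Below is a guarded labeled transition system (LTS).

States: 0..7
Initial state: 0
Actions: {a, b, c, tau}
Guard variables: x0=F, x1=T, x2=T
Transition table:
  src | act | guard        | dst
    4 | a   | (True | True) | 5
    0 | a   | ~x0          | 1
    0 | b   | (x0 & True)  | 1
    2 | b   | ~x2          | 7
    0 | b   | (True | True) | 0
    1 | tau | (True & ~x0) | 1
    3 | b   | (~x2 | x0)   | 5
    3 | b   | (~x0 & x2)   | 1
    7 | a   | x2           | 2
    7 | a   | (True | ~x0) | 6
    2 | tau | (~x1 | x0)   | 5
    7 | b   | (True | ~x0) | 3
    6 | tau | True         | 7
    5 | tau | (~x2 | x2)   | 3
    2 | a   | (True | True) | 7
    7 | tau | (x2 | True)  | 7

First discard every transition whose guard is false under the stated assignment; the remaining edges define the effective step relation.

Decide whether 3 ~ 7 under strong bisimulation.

Answer: NOT BISIMILAR

Analysis:
Compute ~ classes (split until stable):
  P[0] = {{0,1,2,3,4,5,6,7}}
  P[1] = {{0},{1,5,6},{2,4},{3},{7}}
  P[2] = {{0},{1},{2},{3},{4},{5},{6},{7}}
8 equivalence class(es) (converged in 3)
class of 3: {3}; class of 7: {7}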